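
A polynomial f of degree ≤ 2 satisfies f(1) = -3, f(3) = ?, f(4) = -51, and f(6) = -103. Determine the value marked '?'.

-31

The 3 known points determine the degree-2 polynomial uniquely.
Write f(n) = an^2 + bn + c. Substituting each data point gives a linear system:
  a + b + c = -3
  16a + 4b + c = -51
  36a + 6b + c = -103
Solving the system yields a = -2, b = -6, c = 5.
So f(n) = -2n² - 6n + 5.
Then f(3) = -31.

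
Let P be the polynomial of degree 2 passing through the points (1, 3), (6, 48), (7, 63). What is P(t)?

Write P(t) = at^2 + bt + c. Substituting each data point gives a linear system:
  a + b + c = 3
  36a + 6b + c = 48
  49a + 7b + c = 63
Solving the system yields a = 1, b = 2, c = 0.
So P(t) = t² + 2t.
Check: P(7) = 63. ✓

P(t) = t^2 + 2t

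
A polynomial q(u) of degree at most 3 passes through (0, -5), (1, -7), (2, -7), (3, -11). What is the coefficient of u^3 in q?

-1

Write q(u) = au^3 + bu^2 + cu + d. Substituting each data point gives a linear system:
  d = -5
  a + b + c + d = -7
  8a + 4b + 2c + d = -7
  27a + 9b + 3c + d = -11
Solving the system yields a = -1, b = 4, c = -5, d = -5.
So q(u) = -u^3 + 4u^2 - 5u - 5.
The leading coefficient is -1.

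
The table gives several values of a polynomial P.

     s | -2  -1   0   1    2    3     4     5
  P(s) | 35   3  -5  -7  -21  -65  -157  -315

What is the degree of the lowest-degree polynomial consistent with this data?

3

Forward differences of the values at s = -2, -1, 0, 1, 2, 3, 4, 5:
  P  : 35  3  -5  -7  -21  -65  -157  -315
  Δ  : -32  -8  -2  -14  -44  -92  -158
  Δ^2: 24  6  -12  -30  -48  -66
  Δ^3: -18  -18  -18  -18  -18
  Δ^4: 0  0  0  0
  Δ^5: 0  0  0
  Δ^6: 0  0
  Δ^7: 0
The third differences are constant (-18) and nonzero, while all higher differences vanish, so the minimal degree is 3.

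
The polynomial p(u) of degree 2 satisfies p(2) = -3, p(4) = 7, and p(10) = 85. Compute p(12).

127

Using the Lagrange interpolation formula with nodes 2, 4, 10:
  L_0(u) = (u - 4)(u - 10) / 16
  L_1(u) = (u - 2)(u - 10) / -12
  L_2(u) = (u - 2)(u - 4) / 48
Then p(u) = -3·L_0(u) + 7·L_1(u) + 85·L_2(u).
Expanding and collecting terms gives p(u) = u^2 - u - 5.
Evaluating at u = 12: p(12) = 127.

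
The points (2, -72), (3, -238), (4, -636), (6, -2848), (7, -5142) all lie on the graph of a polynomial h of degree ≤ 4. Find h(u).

Write h(u) = au^4 + bu^3 + cu^2 + du + e. Substituting each data point gives a linear system:
  16a + 8b + 4c + 2d + e = -72
  81a + 27b + 9c + 3d + e = -238
  256a + 64b + 16c + 4d + e = -636
  1296a + 216b + 36c + 6d + e = -2848
  2401a + 343b + 49c + 7d + e = -5142
Solving the system yields a = -2, b = 0, c = -6, d = -6, e = -4.
So h(u) = -2u⁴ - 6u² - 6u - 4.
Check: h(4) = -636. ✓

h(u) = -2u^4 - 6u^2 - 6u - 4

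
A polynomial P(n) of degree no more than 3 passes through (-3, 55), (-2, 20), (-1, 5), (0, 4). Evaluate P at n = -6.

Forward differences of the values at n = -3, -2, -1, 0:
  P  : 55  20  5  4
  Δ  : -35  -15  -1
  Δ^2: 20  14
  Δ^3: -6
The third differences are constant, confirming degree 3.
Interpolating (Newton forward form) and evaluating at n = -6 gives P(-6) = 340.

340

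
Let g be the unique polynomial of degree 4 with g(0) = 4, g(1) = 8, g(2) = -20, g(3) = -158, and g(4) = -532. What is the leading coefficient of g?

Write g(u) = au^4 + bu^3 + cu^2 + du + e. Substituting each data point gives a linear system:
  e = 4
  a + b + c + d + e = 8
  16a + 8b + 4c + 2d + e = -20
  81a + 27b + 9c + 3d + e = -158
  256a + 64b + 16c + 4d + e = -532
Solving the system yields a = -2, b = -1, c = 1, d = 6, e = 4.
So g(u) = -2u⁴ - u³ + u² + 6u + 4.
The leading coefficient is -2.

-2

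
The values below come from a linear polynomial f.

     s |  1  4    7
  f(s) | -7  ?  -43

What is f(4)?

-25

The 2 known points determine the degree-1 polynomial uniquely.
Write f(s) = as + b. Substituting each data point gives a linear system:
  a + b = -7
  7a + b = -43
Solving the system yields a = -6, b = -1.
So f(s) = -6s - 1.
Then f(4) = -25.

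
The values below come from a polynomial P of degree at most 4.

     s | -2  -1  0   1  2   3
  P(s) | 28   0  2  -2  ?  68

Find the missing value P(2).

On equispaced nodes a degree-4 polynomial has vanishing fifth forward difference, so
  - P(-2) + 5·P(-1) - 10·P(0) + 10·P(1) - 5·P(2) + P(3) = 0.
Substituting the known values and solving for P(2):
  -5·P(2) = 0
  P(2) = 0.

0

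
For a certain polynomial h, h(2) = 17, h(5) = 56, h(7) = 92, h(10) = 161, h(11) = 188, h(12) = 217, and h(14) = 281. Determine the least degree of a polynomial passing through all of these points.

Divided differences on the nodes 2, 5, 7, 10, 11, 12, 14:
  order 0: 17  56  92  161  188  217  281
  order 1: 13  18  23  27  29  32
  order 2: 1  1  1  1  1
  order 3: 0  0  0  0
  order 4: 0  0  0
  order 5: 0  0
  order 6: 0
The order-2 divided differences are all 1 (nonzero) and every higher order vanishes, so the data lies on a polynomial of degree exactly 2.

2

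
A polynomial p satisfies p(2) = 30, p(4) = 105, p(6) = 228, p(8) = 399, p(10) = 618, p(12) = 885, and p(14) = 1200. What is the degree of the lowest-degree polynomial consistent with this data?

Forward differences of the values at x = 2, 4, 6, 8, 10, 12, 14:
  p  : 30  105  228  399  618  885  1200
  Δ  : 75  123  171  219  267  315
  Δ^2: 48  48  48  48  48
  Δ^3: 0  0  0  0
  Δ^4: 0  0  0
  Δ^5: 0  0
  Δ^6: 0
The second differences are constant (48) and nonzero, while all higher differences vanish, so the minimal degree is 2.

2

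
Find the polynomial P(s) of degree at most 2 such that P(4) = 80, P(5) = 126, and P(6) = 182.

Write P(s) = as^2 + bs + c. Substituting each data point gives a linear system:
  16a + 4b + c = 80
  25a + 5b + c = 126
  36a + 6b + c = 182
Solving the system yields a = 5, b = 1, c = -4.
So P(s) = 5s^2 + s - 4.
Check: P(4) = 80. ✓

P(s) = 5s^2 + s - 4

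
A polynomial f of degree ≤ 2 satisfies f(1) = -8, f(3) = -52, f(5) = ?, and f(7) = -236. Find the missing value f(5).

-128

The 3 known points determine the degree-2 polynomial uniquely.
Write f(n) = an^2 + bn + c. Substituting each data point gives a linear system:
  a + b + c = -8
  9a + 3b + c = -52
  49a + 7b + c = -236
Solving the system yields a = -4, b = -6, c = 2.
So f(n) = -4n^2 - 6n + 2.
Then f(5) = -128.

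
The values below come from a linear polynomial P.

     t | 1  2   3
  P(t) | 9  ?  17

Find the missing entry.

On equispaced nodes a degree-1 polynomial has vanishing second forward difference, so
  P(1) - 2·P(2) + P(3) = 0.
Substituting the known values and solving for P(2):
  -2·P(2) = -26
  P(2) = 13.

13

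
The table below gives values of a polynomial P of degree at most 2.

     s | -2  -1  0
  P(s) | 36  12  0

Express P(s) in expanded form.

Write P(s) = as^2 + bs + c. Substituting each data point gives a linear system:
  4a - 2b + c = 36
  a - b + c = 12
  c = 0
Solving the system yields a = 6, b = -6, c = 0.
So P(s) = 6s² - 6s.
Check: P(-2) = 36. ✓

P(s) = 6s^2 - 6s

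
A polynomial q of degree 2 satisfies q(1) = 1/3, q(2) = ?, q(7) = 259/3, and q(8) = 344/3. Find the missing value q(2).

14/3

The 3 known points determine the degree-2 polynomial uniquely.
Write q(n) = an^2 + bn + c. Substituting each data point gives a linear system:
  a + b + c = 1/3
  49a + 7b + c = 259/3
  64a + 8b + c = 344/3
Solving the system yields a = 2, b = -5/3, c = 0.
So q(n) = 2n^2 - (5/3)n.
Then q(2) = 14/3.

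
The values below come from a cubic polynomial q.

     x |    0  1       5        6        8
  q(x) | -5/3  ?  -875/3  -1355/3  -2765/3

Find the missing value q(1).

-35/3

The 4 known points determine the degree-3 polynomial uniquely.
Write q(x) = ax^3 + bx^2 + cx + d. Substituting each data point gives a linear system:
  d = -5/3
  125a + 25b + 5c + d = -875/3
  216a + 36b + 6c + d = -1355/3
  512a + 64b + 8c + d = -2765/3
Solving the system yields a = -1, b = -6, c = -3, d = -5/3.
So q(x) = -x^3 - 6x^2 - 3x - 5/3.
Then q(1) = -35/3.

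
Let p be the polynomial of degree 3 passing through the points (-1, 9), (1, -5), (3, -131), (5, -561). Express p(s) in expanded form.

Write p(s) = as^3 + bs^2 + cs + d. Substituting each data point gives a linear system:
  -a + b - c + d = 9
  a + b + c + d = -5
  27a + 9b + 3c + d = -131
  125a + 25b + 5c + d = -561
Solving the system yields a = -4, b = -2, c = -3, d = 4.
So p(s) = -4s^3 - 2s^2 - 3s + 4.
Check: p(-1) = 9. ✓

p(s) = -4s^3 - 2s^2 - 3s + 4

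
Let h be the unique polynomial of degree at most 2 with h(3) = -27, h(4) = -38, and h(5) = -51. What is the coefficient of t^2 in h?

-1

Write h(t) = at^2 + bt + c. Substituting each data point gives a linear system:
  9a + 3b + c = -27
  16a + 4b + c = -38
  25a + 5b + c = -51
Solving the system yields a = -1, b = -4, c = -6.
So h(t) = -t² - 4t - 6.
The leading coefficient is -1.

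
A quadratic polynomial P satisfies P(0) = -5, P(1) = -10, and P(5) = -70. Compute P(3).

Write P(t) = at^2 + bt + c. Substituting each data point gives a linear system:
  c = -5
  a + b + c = -10
  25a + 5b + c = -70
Solving the system yields a = -2, b = -3, c = -5.
So P(t) = -2t^2 - 3t - 5.
Then P(3) = -32.

-32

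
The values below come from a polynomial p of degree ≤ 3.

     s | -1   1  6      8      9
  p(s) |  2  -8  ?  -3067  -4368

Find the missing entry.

The 4 known points determine the degree-3 polynomial uniquely.
Write p(s) = as^3 + bs^2 + cs + d. Substituting each data point gives a linear system:
  -a + b - c + d = 2
  a + b + c + d = -8
  512a + 64b + 8c + d = -3067
  729a + 81b + 9c + d = -4368
Solving the system yields a = -6, b = 0, c = 1, d = -3.
So p(s) = -6s^3 + s - 3.
Then p(6) = -1293.

-1293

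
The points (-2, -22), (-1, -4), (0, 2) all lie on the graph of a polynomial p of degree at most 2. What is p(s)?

Using the Lagrange interpolation formula with nodes -2, -1, 0:
  L_0(s) = (s + 1)s / 2
  L_1(s) = (s + 2)s / -1
  L_2(s) = (s + 2)(s + 1) / 2
Then p(s) = -22·L_0(s) - 4·L_1(s) + 2·L_2(s).
Expanding and collecting terms gives p(s) = -6s² + 2.
Check: p(-2) = -22. ✓

p(s) = -6s^2 + 2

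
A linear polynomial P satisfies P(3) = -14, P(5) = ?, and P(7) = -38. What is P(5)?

-26

The 2 known points determine the degree-1 polynomial uniquely.
Write P(s) = as + b. Substituting each data point gives a linear system:
  3a + b = -14
  7a + b = -38
Solving the system yields a = -6, b = 4.
So P(s) = -6s + 4.
Then P(5) = -26.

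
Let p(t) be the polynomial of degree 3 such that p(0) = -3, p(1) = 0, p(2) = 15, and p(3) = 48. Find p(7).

Forward differences of the values at t = 0, 1, 2, 3:
  p  : -3  0  15  48
  Δ  : 3  15  33
  Δ^2: 12  18
  Δ^3: 6
The third differences are constant, confirming degree 3.
Interpolating (Newton forward form) and evaluating at t = 7 gives p(7) = 480.

480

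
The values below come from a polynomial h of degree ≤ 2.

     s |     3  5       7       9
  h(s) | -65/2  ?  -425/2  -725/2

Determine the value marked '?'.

-205/2

On equispaced nodes a degree-2 polynomial has vanishing third forward difference, so
  - h(3) + 3·h(5) - 3·h(7) + h(9) = 0.
Substituting the known values and solving for h(5):
  3·h(5) = -615/2
  h(5) = -205/2.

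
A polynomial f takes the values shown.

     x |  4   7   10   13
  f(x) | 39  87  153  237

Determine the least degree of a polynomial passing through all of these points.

2

Forward differences of the values at x = 4, 7, 10, 13:
  f  : 39  87  153  237
  Δ  : 48  66  84
  Δ^2: 18  18
  Δ^3: 0
The second differences are constant (18) and nonzero, while all higher differences vanish, so the minimal degree is 2.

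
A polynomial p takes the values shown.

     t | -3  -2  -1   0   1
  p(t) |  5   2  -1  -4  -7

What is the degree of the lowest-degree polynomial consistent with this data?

1

Forward differences of the values at t = -3, -2, -1, 0, 1:
  p  : 5  2  -1  -4  -7
  Δ  : -3  -3  -3  -3
  Δ^2: 0  0  0
  Δ^3: 0  0
  Δ^4: 0
The first differences are constant (-3) and nonzero, while all higher differences vanish, so the minimal degree is 1.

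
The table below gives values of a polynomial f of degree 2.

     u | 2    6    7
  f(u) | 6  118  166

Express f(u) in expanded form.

Using the Lagrange interpolation formula with nodes 2, 6, 7:
  L_0(u) = (u - 6)(u - 7) / 20
  L_1(u) = (u - 2)(u - 7) / -4
  L_2(u) = (u - 2)(u - 6) / 5
Then f(u) = 6·L_0(u) + 118·L_1(u) + 166·L_2(u).
Expanding and collecting terms gives f(u) = 4u^2 - 4u - 2.
Check: f(7) = 166. ✓

f(u) = 4u^2 - 4u - 2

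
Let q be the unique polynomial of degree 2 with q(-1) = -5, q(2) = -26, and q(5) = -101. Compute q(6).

-138

Using the Lagrange interpolation formula with nodes -1, 2, 5:
  L_0(s) = (s - 2)(s - 5) / 18
  L_1(s) = (s + 1)(s - 5) / -9
  L_2(s) = (s + 1)(s - 2) / 18
Then q(s) = -5·L_0(s) - 26·L_1(s) - 101·L_2(s).
Expanding and collecting terms gives q(s) = -3s^2 - 4s - 6.
Evaluating at s = 6: q(6) = -138.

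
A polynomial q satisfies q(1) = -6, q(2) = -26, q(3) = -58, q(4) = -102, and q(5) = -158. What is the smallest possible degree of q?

Forward differences of the values at n = 1, 2, 3, 4, 5:
  q  : -6  -26  -58  -102  -158
  Δ  : -20  -32  -44  -56
  Δ^2: -12  -12  -12
  Δ^3: 0  0
  Δ^4: 0
The second differences are constant (-12) and nonzero, while all higher differences vanish, so the minimal degree is 2.

2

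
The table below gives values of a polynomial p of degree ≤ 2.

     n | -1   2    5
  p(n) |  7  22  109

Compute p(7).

207

Write p(n) = an^2 + bn + c. Substituting each data point gives a linear system:
  a - b + c = 7
  4a + 2b + c = 22
  25a + 5b + c = 109
Solving the system yields a = 4, b = 1, c = 4.
So p(n) = 4n^2 + n + 4.
Then p(7) = 207.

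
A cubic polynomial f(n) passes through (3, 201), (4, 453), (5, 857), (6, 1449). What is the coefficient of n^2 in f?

4

Write f(n) = an^3 + bn^2 + cn + d. Substituting each data point gives a linear system:
  27a + 9b + 3c + d = 201
  64a + 16b + 4c + d = 453
  125a + 25b + 5c + d = 857
  216a + 36b + 6c + d = 1449
Solving the system yields a = 6, b = 4, c = 2, d = -3.
So f(n) = 6n³ + 4n² + 2n - 3.
The coefficient of n^2 is 4.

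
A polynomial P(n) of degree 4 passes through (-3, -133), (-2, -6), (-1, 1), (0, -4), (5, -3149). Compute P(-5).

Using the Lagrange interpolation formula with nodes -3, -2, -1, 0, 5:
  L_0(n) = (n + 2)(n + 1)n(n - 5) / 48
  L_1(n) = (n + 3)(n + 1)n(n - 5) / -14
  L_2(n) = (n + 3)(n + 2)n(n - 5) / 12
  L_3(n) = (n + 3)(n + 2)(n + 1)(n - 5) / -30
  L_4(n) = (n + 3)(n + 2)(n + 1)n / 1680
Then P(n) = -133·L_0(n) - 6·L_1(n) + 1·L_2(n) - 4·L_3(n) - 3149·L_4(n).
Expanding and collecting terms gives P(n) = -4n⁴ - 6n³ + 4n² + n - 4.
Evaluating at n = -5: P(-5) = -1659.

-1659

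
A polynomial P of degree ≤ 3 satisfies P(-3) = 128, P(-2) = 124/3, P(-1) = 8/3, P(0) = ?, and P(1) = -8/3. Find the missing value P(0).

-6

The 4 known points determine the degree-3 polynomial uniquely.
Write P(s) = as^3 + bs^2 + cs + d. Substituting each data point gives a linear system:
  -27a + 9b - 3c + d = 128
  -8a + 4b - 2c + d = 124/3
  -a + b - c + d = 8/3
  a + b + c + d = -8/3
Solving the system yields a = -3, b = 6, c = 1/3, d = -6.
So P(s) = -3s^3 + 6s^2 + (1/3)s - 6.
Then P(0) = -6.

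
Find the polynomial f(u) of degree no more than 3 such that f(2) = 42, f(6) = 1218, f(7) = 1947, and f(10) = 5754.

f(u) = 6u^3 - 3u^2 + 6u - 6

Write f(u) = au^3 + bu^2 + cu + d. Substituting each data point gives a linear system:
  8a + 4b + 2c + d = 42
  216a + 36b + 6c + d = 1218
  343a + 49b + 7c + d = 1947
  1000a + 100b + 10c + d = 5754
Solving the system yields a = 6, b = -3, c = 6, d = -6.
So f(u) = 6u^3 - 3u^2 + 6u - 6.
Check: f(6) = 1218. ✓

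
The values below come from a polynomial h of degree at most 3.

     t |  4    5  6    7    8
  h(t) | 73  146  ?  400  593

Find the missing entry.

The 4 known points determine the degree-3 polynomial uniquely.
Write h(t) = at^3 + bt^2 + ct + d. Substituting each data point gives a linear system:
  64a + 16b + 4c + d = 73
  125a + 25b + 5c + d = 146
  343a + 49b + 7c + d = 400
  512a + 64b + 8c + d = 593
Solving the system yields a = 1, b = 2, c = -6, d = 1.
So h(t) = t³ + 2t² - 6t + 1.
Then h(6) = 253.

253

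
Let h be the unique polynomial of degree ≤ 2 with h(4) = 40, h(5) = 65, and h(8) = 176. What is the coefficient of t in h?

-2

Write h(t) = at^2 + bt + c. Substituting each data point gives a linear system:
  16a + 4b + c = 40
  25a + 5b + c = 65
  64a + 8b + c = 176
Solving the system yields a = 3, b = -2, c = 0.
So h(t) = 3t² - 2t.
The coefficient of t is -2.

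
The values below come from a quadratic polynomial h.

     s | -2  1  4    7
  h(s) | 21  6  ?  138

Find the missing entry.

45

On equispaced nodes a degree-2 polynomial has vanishing third forward difference, so
  - h(-2) + 3·h(1) - 3·h(4) + h(7) = 0.
Substituting the known values and solving for h(4):
  -3·h(4) = -135
  h(4) = 45.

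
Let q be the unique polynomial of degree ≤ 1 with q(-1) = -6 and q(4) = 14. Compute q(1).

Using the Lagrange interpolation formula with nodes -1, 4:
  L_0(t) = (t - 4) / -5
  L_1(t) = (t + 1) / 5
Then q(t) = -6·L_0(t) + 14·L_1(t).
Expanding and collecting terms gives q(t) = 4t - 2.
Evaluating at t = 1: q(1) = 2.

2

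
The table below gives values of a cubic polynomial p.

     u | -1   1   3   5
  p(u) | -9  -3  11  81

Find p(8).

396

Write p(u) = au^3 + bu^2 + cu + d. Substituting each data point gives a linear system:
  -a + b - c + d = -9
  a + b + c + d = -3
  27a + 9b + 3c + d = 11
  125a + 25b + 5c + d = 81
Solving the system yields a = 1, b = -2, c = 2, d = -4.
So p(u) = u³ - 2u² + 2u - 4.
Then p(8) = 396.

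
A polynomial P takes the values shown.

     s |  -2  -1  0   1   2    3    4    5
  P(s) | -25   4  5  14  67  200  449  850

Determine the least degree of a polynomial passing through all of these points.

Forward differences of the values at s = -2, -1, 0, 1, 2, 3, 4, 5:
  P  : -25  4  5  14  67  200  449  850
  Δ  : 29  1  9  53  133  249  401
  Δ^2: -28  8  44  80  116  152
  Δ^3: 36  36  36  36  36
  Δ^4: 0  0  0  0
  Δ^5: 0  0  0
  Δ^6: 0  0
  Δ^7: 0
The third differences are constant (36) and nonzero, while all higher differences vanish, so the minimal degree is 3.

3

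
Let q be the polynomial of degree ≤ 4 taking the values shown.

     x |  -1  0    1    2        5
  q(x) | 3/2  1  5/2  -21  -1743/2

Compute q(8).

Using the Lagrange interpolation formula with nodes -1, 0, 1, 2, 5:
  L_0(x) = x(x - 1)(x - 2)(x - 5) / 36
  L_1(x) = (x + 1)(x - 1)(x - 2)(x - 5) / -10
  L_2(x) = (x + 1)x(x - 2)(x - 5) / 8
  L_3(x) = (x + 1)x(x - 1)(x - 5) / -18
  L_4(x) = (x + 1)x(x - 1)(x - 2) / 360
Then q(x) = 3/2·L_0(x) + 1·L_1(x) + 5/2·L_2(x) - 21·L_3(x) - 1743/2·L_4(x).
Expanding and collecting terms gives q(x) = -x^4 - (5/2)x^3 + 2x^2 + 3x + 1.
Evaluating at x = 8: q(8) = -5223.

-5223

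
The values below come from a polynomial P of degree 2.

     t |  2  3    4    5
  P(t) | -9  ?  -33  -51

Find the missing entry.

The 3 known points determine the degree-2 polynomial uniquely.
Write P(t) = at^2 + bt + c. Substituting each data point gives a linear system:
  4a + 2b + c = -9
  16a + 4b + c = -33
  25a + 5b + c = -51
Solving the system yields a = -2, b = 0, c = -1.
So P(t) = -2t^2 - 1.
Then P(3) = -19.

-19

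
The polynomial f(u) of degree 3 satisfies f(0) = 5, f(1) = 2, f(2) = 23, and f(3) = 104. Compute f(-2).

Forward differences of the values at u = 0, 1, 2, 3:
  f  : 5  2  23  104
  Δ  : -3  21  81
  Δ^2: 24  60
  Δ^3: 36
The third differences are constant, confirming degree 3.
Interpolating (Newton forward form) and evaluating at u = -2 gives f(-2) = -61.

-61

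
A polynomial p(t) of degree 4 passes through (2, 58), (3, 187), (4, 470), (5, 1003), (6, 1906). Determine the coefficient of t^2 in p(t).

4

Write p(t) = at^4 + bt^3 + ct^2 + dt + e. Substituting each data point gives a linear system:
  16a + 8b + 4c + 2d + e = 58
  81a + 27b + 9c + 3d + e = 187
  256a + 64b + 16c + 4d + e = 470
  625a + 125b + 25c + 5d + e = 1003
  1296a + 216b + 36c + 6d + e = 1906
Solving the system yields a = 1, b = 2, c = 4, d = 6, e = -2.
So p(t) = t^4 + 2t^3 + 4t^2 + 6t - 2.
The coefficient of t^2 is 4.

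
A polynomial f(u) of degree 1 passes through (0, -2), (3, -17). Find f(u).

Using the Lagrange interpolation formula with nodes 0, 3:
  L_0(u) = (u - 3) / -3
  L_1(u) = u / 3
Then f(u) = -2·L_0(u) - 17·L_1(u).
Expanding and collecting terms gives f(u) = -5u - 2.
Check: f(0) = -2. ✓

f(u) = -5u - 2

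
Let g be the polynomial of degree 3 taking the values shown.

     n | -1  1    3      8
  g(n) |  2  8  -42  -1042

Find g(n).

Write g(n) = an^3 + bn^2 + cn + d. Substituting each data point gives a linear system:
  -a + b - c + d = 2
  a + b + c + d = 8
  27a + 9b + 3c + d = -42
  512a + 64b + 8c + d = -1042
Solving the system yields a = -2, b = -1, c = 5, d = 6.
So g(n) = -2n^3 - n^2 + 5n + 6.
Check: g(8) = -1042. ✓

g(n) = -2n^3 - n^2 + 5n + 6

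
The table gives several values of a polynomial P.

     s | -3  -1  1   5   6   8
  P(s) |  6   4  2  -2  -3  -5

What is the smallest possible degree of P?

1

Divided differences on the nodes -3, -1, 1, 5, 6, 8:
  order 0: 6  4  2  -2  -3  -5
  order 1: -1  -1  -1  -1  -1
  order 2: 0  0  0  0
  order 3: 0  0  0
  order 4: 0  0
  order 5: 0
The order-1 divided differences are all -1 (nonzero) and every higher order vanishes, so the data lies on a polynomial of degree exactly 1.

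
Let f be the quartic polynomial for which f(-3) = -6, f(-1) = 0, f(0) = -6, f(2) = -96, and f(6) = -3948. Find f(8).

Using the Lagrange interpolation formula with nodes -3, -1, 0, 2, 6:
  L_0(n) = (n + 1)n(n - 2)(n - 6) / 270
  L_1(n) = (n + 3)n(n - 2)(n - 6) / -42
  L_2(n) = (n + 3)(n + 1)(n - 2)(n - 6) / 36
  L_3(n) = (n + 3)(n + 1)n(n - 6) / -120
  L_4(n) = (n + 3)(n + 1)n(n - 2) / 1512
Then f(n) = -6·L_0(n) + 0·L_1(n) - 6·L_2(n) - 96·L_3(n) - 3948·L_4(n).
Expanding and collecting terms gives f(n) = -2n^4 - 6n^3 - n^2 - 3n - 6.
Evaluating at n = 8: f(8) = -11358.

-11358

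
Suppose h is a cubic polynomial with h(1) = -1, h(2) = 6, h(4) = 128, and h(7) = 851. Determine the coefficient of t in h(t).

-5

Write h(t) = at^3 + bt^2 + ct + d. Substituting each data point gives a linear system:
  a + b + c + d = -1
  8a + 4b + 2c + d = 6
  64a + 16b + 4c + d = 128
  343a + 49b + 7c + d = 851
Solving the system yields a = 3, b = -3, c = -5, d = 4.
So h(t) = 3t³ - 3t² - 5t + 4.
The coefficient of t is -5.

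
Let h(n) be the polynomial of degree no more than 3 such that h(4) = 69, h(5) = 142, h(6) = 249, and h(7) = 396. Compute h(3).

Using the Lagrange interpolation formula with nodes 4, 5, 6, 7:
  L_0(n) = (n - 5)(n - 6)(n - 7) / -6
  L_1(n) = (n - 4)(n - 6)(n - 7) / 2
  L_2(n) = (n - 4)(n - 5)(n - 7) / -2
  L_3(n) = (n - 4)(n - 5)(n - 6) / 6
Then h(n) = 69·L_0(n) + 142·L_1(n) + 249·L_2(n) + 396·L_3(n).
Expanding and collecting terms gives h(n) = n^3 + 2n^2 - 6n - 3.
Evaluating at n = 3: h(3) = 24.

24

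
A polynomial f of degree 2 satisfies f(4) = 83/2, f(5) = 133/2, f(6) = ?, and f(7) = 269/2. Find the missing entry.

The 3 known points determine the degree-2 polynomial uniquely.
Write f(t) = at^2 + bt + c. Substituting each data point gives a linear system:
  16a + 4b + c = 83/2
  25a + 5b + c = 133/2
  49a + 7b + c = 269/2
Solving the system yields a = 3, b = -2, c = 3/2.
So f(t) = 3t^2 - 2t + 3/2.
Then f(6) = 195/2.

195/2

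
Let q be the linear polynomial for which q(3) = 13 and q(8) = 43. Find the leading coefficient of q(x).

6

Write q(x) = ax + b. Substituting each data point gives a linear system:
  3a + b = 13
  8a + b = 43
Solving the system yields a = 6, b = -5.
So q(x) = 6x - 5.
The leading coefficient is 6.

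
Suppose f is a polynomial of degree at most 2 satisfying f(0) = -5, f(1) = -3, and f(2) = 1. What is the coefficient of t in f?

Write f(t) = at^2 + bt + c. Substituting each data point gives a linear system:
  c = -5
  a + b + c = -3
  4a + 2b + c = 1
Solving the system yields a = 1, b = 1, c = -5.
So f(t) = t² + t - 5.
The coefficient of t is 1.

1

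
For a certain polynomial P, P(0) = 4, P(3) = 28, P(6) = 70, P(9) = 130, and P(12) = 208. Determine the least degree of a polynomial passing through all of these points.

Forward differences of the values at u = 0, 3, 6, 9, 12:
  P  : 4  28  70  130  208
  Δ  : 24  42  60  78
  Δ^2: 18  18  18
  Δ^3: 0  0
  Δ^4: 0
The second differences are constant (18) and nonzero, while all higher differences vanish, so the minimal degree is 2.

2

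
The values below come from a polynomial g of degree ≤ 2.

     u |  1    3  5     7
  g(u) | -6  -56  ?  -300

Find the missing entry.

On equispaced nodes a degree-2 polynomial has vanishing third forward difference, so
  - g(1) + 3·g(3) - 3·g(5) + g(7) = 0.
Substituting the known values and solving for g(5):
  -3·g(5) = 462
  g(5) = -154.

-154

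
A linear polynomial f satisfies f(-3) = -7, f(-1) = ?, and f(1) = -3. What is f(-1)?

-5

The 2 known points determine the degree-1 polynomial uniquely.
Write f(x) = ax + b. Substituting each data point gives a linear system:
  -3a + b = -7
  a + b = -3
Solving the system yields a = 1, b = -4.
So f(x) = x - 4.
Then f(-1) = -5.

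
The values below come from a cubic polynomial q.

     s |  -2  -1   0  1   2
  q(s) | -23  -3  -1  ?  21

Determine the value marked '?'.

1

On equispaced nodes a degree-3 polynomial has vanishing fourth forward difference, so
  q(-2) - 4·q(-1) + 6·q(0) - 4·q(1) + q(2) = 0.
Substituting the known values and solving for q(1):
  -4·q(1) = -4
  q(1) = 1.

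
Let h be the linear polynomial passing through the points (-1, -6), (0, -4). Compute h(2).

Using the Lagrange interpolation formula with nodes -1, 0:
  L_0(u) = u / -1
  L_1(u) = (u + 1) / 1
Then h(u) = -6·L_0(u) - 4·L_1(u).
Expanding and collecting terms gives h(u) = 2u - 4.
Evaluating at u = 2: h(2) = 0.

0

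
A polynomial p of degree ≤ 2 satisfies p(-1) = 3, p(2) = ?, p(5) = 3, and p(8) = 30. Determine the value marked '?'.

-6

On equispaced nodes a degree-2 polynomial has vanishing third forward difference, so
  - p(-1) + 3·p(2) - 3·p(5) + p(8) = 0.
Substituting the known values and solving for p(2):
  3·p(2) = -18
  p(2) = -6.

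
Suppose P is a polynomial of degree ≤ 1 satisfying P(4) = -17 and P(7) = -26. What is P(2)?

Using the Lagrange interpolation formula with nodes 4, 7:
  L_0(s) = (s - 7) / -3
  L_1(s) = (s - 4) / 3
Then P(s) = -17·L_0(s) - 26·L_1(s).
Expanding and collecting terms gives P(s) = -3s - 5.
Evaluating at s = 2: P(2) = -11.

-11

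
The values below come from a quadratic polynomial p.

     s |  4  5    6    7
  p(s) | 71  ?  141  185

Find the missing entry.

On equispaced nodes a degree-2 polynomial has vanishing third forward difference, so
  - p(4) + 3·p(5) - 3·p(6) + p(7) = 0.
Substituting the known values and solving for p(5):
  3·p(5) = 309
  p(5) = 103.

103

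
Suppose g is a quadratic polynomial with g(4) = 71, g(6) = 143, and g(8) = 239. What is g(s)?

g(s) = 3s^2 + 6s - 1

Write g(s) = as^2 + bs + c. Substituting each data point gives a linear system:
  16a + 4b + c = 71
  36a + 6b + c = 143
  64a + 8b + c = 239
Solving the system yields a = 3, b = 6, c = -1.
So g(s) = 3s² + 6s - 1.
Check: g(8) = 239. ✓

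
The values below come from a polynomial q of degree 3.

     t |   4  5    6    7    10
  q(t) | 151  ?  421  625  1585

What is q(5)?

265

The 4 known points determine the degree-3 polynomial uniquely.
Write q(t) = at^3 + bt^2 + ct + d. Substituting each data point gives a linear system:
  64a + 16b + 4c + d = 151
  216a + 36b + 6c + d = 421
  343a + 49b + 7c + d = 625
  1000a + 100b + 10c + d = 1585
Solving the system yields a = 1, b = 6, c = -1, d = -5.
So q(t) = t^3 + 6t^2 - t - 5.
Then q(5) = 265.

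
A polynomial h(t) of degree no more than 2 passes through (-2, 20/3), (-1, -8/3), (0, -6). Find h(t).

Write h(t) = at^2 + bt + c. Substituting each data point gives a linear system:
  4a - 2b + c = 20/3
  a - b + c = -8/3
  c = -6
Solving the system yields a = 3, b = -1/3, c = -6.
So h(t) = 3t² - (1/3)t - 6.
Check: h(0) = -6. ✓

h(t) = 3t^2 - (1/3)t - 6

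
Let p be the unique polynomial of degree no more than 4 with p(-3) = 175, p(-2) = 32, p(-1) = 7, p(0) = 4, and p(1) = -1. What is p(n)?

p(n) = 3n^4 + 2n^3 - 4n^2 - 6n + 4

Write p(n) = an^4 + bn^3 + cn^2 + dn + e. Substituting each data point gives a linear system:
  81a - 27b + 9c - 3d + e = 175
  16a - 8b + 4c - 2d + e = 32
  a - b + c - d + e = 7
  e = 4
  a + b + c + d + e = -1
Solving the system yields a = 3, b = 2, c = -4, d = -6, e = 4.
So p(n) = 3n^4 + 2n^3 - 4n^2 - 6n + 4.
Check: p(1) = -1. ✓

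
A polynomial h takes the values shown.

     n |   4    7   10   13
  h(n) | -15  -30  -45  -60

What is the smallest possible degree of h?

Forward differences of the values at n = 4, 7, 10, 13:
  h  : -15  -30  -45  -60
  Δ  : -15  -15  -15
  Δ^2: 0  0
  Δ^3: 0
The first differences are constant (-15) and nonzero, while all higher differences vanish, so the minimal degree is 1.

1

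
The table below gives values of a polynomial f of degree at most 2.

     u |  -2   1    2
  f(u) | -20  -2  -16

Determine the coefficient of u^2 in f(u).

Write f(u) = au^2 + bu + c. Substituting each data point gives a linear system:
  4a - 2b + c = -20
  a + b + c = -2
  4a + 2b + c = -16
Solving the system yields a = -5, b = 1, c = 2.
So f(u) = -5u^2 + u + 2.
The leading coefficient is -5.

-5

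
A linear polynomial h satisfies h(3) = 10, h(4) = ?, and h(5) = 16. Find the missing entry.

The 2 known points determine the degree-1 polynomial uniquely.
Write h(s) = as + b. Substituting each data point gives a linear system:
  3a + b = 10
  5a + b = 16
Solving the system yields a = 3, b = 1.
So h(s) = 3s + 1.
Then h(4) = 13.

13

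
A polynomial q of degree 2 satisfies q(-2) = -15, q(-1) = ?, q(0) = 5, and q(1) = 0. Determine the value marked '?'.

0

The 3 known points determine the degree-2 polynomial uniquely.
Write q(t) = at^2 + bt + c. Substituting each data point gives a linear system:
  4a - 2b + c = -15
  c = 5
  a + b + c = 0
Solving the system yields a = -5, b = 0, c = 5.
So q(t) = -5t^2 + 5.
Then q(-1) = 0.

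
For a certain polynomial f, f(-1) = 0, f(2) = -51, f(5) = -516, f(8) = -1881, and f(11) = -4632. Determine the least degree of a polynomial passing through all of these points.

3

Forward differences of the values at u = -1, 2, 5, 8, 11:
  f  : 0  -51  -516  -1881  -4632
  Δ  : -51  -465  -1365  -2751
  Δ^2: -414  -900  -1386
  Δ^3: -486  -486
  Δ^4: 0
The third differences are constant (-486) and nonzero, while all higher differences vanish, so the minimal degree is 3.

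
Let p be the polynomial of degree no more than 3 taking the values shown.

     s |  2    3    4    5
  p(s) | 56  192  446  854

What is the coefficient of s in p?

Write p(s) = as^3 + bs^2 + cs + d. Substituting each data point gives a linear system:
  8a + 4b + 2c + d = 56
  27a + 9b + 3c + d = 192
  64a + 16b + 4c + d = 446
  125a + 25b + 5c + d = 854
Solving the system yields a = 6, b = 5, c = -3, d = -6.
So p(s) = 6s^3 + 5s^2 - 3s - 6.
The coefficient of s is -3.

-3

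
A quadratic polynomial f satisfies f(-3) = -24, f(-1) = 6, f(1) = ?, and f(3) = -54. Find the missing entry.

-4

On equispaced nodes a degree-2 polynomial has vanishing third forward difference, so
  - f(-3) + 3·f(-1) - 3·f(1) + f(3) = 0.
Substituting the known values and solving for f(1):
  -3·f(1) = 12
  f(1) = -4.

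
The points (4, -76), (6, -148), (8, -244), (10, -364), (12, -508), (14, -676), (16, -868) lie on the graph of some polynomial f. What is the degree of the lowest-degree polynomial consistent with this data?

Forward differences of the values at n = 4, 6, 8, 10, 12, 14, 16:
  f  : -76  -148  -244  -364  -508  -676  -868
  Δ  : -72  -96  -120  -144  -168  -192
  Δ^2: -24  -24  -24  -24  -24
  Δ^3: 0  0  0  0
  Δ^4: 0  0  0
  Δ^5: 0  0
  Δ^6: 0
The second differences are constant (-24) and nonzero, while all higher differences vanish, so the minimal degree is 2.

2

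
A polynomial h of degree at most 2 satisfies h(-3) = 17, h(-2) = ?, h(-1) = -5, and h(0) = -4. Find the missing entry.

2

The 3 known points determine the degree-2 polynomial uniquely.
Write h(x) = ax^2 + bx + c. Substituting each data point gives a linear system:
  9a - 3b + c = 17
  a - b + c = -5
  c = -4
Solving the system yields a = 4, b = 5, c = -4.
So h(x) = 4x² + 5x - 4.
Then h(-2) = 2.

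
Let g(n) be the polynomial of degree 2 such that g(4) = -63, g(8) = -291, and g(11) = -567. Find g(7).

Write g(n) = an^2 + bn + c. Substituting each data point gives a linear system:
  16a + 4b + c = -63
  64a + 8b + c = -291
  121a + 11b + c = -567
Solving the system yields a = -5, b = 3, c = 5.
So g(n) = -5n^2 + 3n + 5.
Then g(7) = -219.

-219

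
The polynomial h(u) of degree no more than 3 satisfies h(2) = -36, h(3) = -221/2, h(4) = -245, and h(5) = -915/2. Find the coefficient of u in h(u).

-5/2

Write h(u) = au^3 + bu^2 + cu + d. Substituting each data point gives a linear system:
  8a + 4b + 2c + d = -36
  27a + 9b + 3c + d = -221/2
  64a + 16b + 4c + d = -245
  125a + 25b + 5c + d = -915/2
Solving the system yields a = -3, b = -3, c = -5/2, d = 5.
So h(u) = -3u^3 - 3u^2 - (5/2)u + 5.
The coefficient of u is -5/2.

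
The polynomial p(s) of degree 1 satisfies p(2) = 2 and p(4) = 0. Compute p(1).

3

Write p(s) = as + b. Substituting each data point gives a linear system:
  2a + b = 2
  4a + b = 0
Solving the system yields a = -1, b = 4.
So p(s) = -s + 4.
Then p(1) = 3.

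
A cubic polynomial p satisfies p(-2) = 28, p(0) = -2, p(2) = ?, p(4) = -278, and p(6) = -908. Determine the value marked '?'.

On equispaced nodes a degree-3 polynomial has vanishing fourth forward difference, so
  p(-2) - 4·p(0) + 6·p(2) - 4·p(4) + p(6) = 0.
Substituting the known values and solving for p(2):
  6·p(2) = -240
  p(2) = -40.

-40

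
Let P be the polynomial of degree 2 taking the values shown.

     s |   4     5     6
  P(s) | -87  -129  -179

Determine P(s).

P(s) = -4s^2 - 6s + 1

Write P(s) = as^2 + bs + c. Substituting each data point gives a linear system:
  16a + 4b + c = -87
  25a + 5b + c = -129
  36a + 6b + c = -179
Solving the system yields a = -4, b = -6, c = 1.
So P(s) = -4s^2 - 6s + 1.
Check: P(4) = -87. ✓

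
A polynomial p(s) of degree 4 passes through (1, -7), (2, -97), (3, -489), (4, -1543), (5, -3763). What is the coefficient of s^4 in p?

Write p(s) = as^4 + bs^3 + cs^2 + ds + e. Substituting each data point gives a linear system:
  a + b + c + d + e = -7
  16a + 8b + 4c + 2d + e = -97
  81a + 27b + 9c + 3d + e = -489
  256a + 64b + 16c + 4d + e = -1543
  625a + 125b + 25c + 5d + e = -3763
Solving the system yields a = -6, b = 0, c = -1, d = 3, e = -3.
So p(s) = -6s^4 - s^2 + 3s - 3.
The leading coefficient is -6.

-6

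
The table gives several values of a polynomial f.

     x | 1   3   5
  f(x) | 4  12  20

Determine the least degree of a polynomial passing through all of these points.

1

Forward differences of the values at x = 1, 3, 5:
  f  : 4  12  20
  Δ  : 8  8
  Δ^2: 0
The first differences are constant (8) and nonzero, while all higher differences vanish, so the minimal degree is 1.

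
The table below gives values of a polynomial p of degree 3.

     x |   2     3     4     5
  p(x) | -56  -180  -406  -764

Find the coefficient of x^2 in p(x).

-6

Write p(x) = ax^3 + bx^2 + cx + d. Substituting each data point gives a linear system:
  8a + 4b + 2c + d = -56
  27a + 9b + 3c + d = -180
  64a + 16b + 4c + d = -406
  125a + 25b + 5c + d = -764
Solving the system yields a = -5, b = -6, c = 1, d = 6.
So p(x) = -5x³ - 6x² + x + 6.
The coefficient of x^2 is -6.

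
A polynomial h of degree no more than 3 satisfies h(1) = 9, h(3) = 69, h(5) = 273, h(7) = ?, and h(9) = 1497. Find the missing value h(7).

717

The 4 known points determine the degree-3 polynomial uniquely.
Write h(s) = as^3 + bs^2 + cs + d. Substituting each data point gives a linear system:
  a + b + c + d = 9
  27a + 9b + 3c + d = 69
  125a + 25b + 5c + d = 273
  729a + 81b + 9c + d = 1497
Solving the system yields a = 2, b = 0, c = 4, d = 3.
So h(s) = 2s³ + 4s + 3.
Then h(7) = 717.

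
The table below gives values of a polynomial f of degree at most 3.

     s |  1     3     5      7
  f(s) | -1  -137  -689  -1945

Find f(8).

Forward differences of the values at s = 1, 3, 5, 7:
  f  : -1  -137  -689  -1945
  Δ  : -136  -552  -1256
  Δ^2: -416  -704
  Δ^3: -288
The third differences are constant, confirming degree 3.
Interpolating (Newton forward form) and evaluating at s = 8 gives f(8) = -2927.

-2927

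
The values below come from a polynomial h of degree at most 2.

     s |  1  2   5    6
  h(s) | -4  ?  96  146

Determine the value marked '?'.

6

The 3 known points determine the degree-2 polynomial uniquely.
Write h(s) = as^2 + bs + c. Substituting each data point gives a linear system:
  a + b + c = -4
  25a + 5b + c = 96
  36a + 6b + c = 146
Solving the system yields a = 5, b = -5, c = -4.
So h(s) = 5s^2 - 5s - 4.
Then h(2) = 6.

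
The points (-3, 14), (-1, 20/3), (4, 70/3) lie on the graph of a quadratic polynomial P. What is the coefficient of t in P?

1/3

Write P(t) = at^2 + bt + c. Substituting each data point gives a linear system:
  9a - 3b + c = 14
  a - b + c = 20/3
  16a + 4b + c = 70/3
Solving the system yields a = 1, b = 1/3, c = 6.
So P(t) = t^2 + (1/3)t + 6.
The coefficient of t is 1/3.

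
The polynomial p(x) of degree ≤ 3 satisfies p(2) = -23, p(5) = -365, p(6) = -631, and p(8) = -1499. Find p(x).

Write p(x) = ax^3 + bx^2 + cx + d. Substituting each data point gives a linear system:
  8a + 4b + 2c + d = -23
  125a + 25b + 5c + d = -365
  216a + 36b + 6c + d = -631
  512a + 64b + 8c + d = -1499
Solving the system yields a = -3, b = 1, c = -4, d = 5.
So p(x) = -3x^3 + x^2 - 4x + 5.
Check: p(5) = -365. ✓

p(x) = -3x^3 + x^2 - 4x + 5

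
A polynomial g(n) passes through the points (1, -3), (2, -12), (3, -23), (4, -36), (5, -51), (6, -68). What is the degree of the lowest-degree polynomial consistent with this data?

Forward differences of the values at n = 1, 2, 3, 4, 5, 6:
  g  : -3  -12  -23  -36  -51  -68
  Δ  : -9  -11  -13  -15  -17
  Δ^2: -2  -2  -2  -2
  Δ^3: 0  0  0
  Δ^4: 0  0
  Δ^5: 0
The second differences are constant (-2) and nonzero, while all higher differences vanish, so the minimal degree is 2.

2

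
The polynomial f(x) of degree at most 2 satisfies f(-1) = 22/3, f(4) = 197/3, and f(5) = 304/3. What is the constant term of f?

Write f(x) = ax^2 + bx + c. Substituting each data point gives a linear system:
  a - b + c = 22/3
  16a + 4b + c = 197/3
  25a + 5b + c = 304/3
Solving the system yields a = 4, b = -1/3, c = 3.
So f(x) = 4x² - (1/3)x + 3.
The constant term is 3.

3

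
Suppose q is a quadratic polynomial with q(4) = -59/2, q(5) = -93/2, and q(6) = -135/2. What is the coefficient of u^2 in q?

Write q(u) = au^2 + bu + c. Substituting each data point gives a linear system:
  16a + 4b + c = -59/2
  25a + 5b + c = -93/2
  36a + 6b + c = -135/2
Solving the system yields a = -2, b = 1, c = -3/2.
So q(u) = -2u² + u - 3/2.
The leading coefficient is -2.

-2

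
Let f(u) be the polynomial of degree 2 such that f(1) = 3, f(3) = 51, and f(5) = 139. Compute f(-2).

6

Write f(u) = au^2 + bu + c. Substituting each data point gives a linear system:
  a + b + c = 3
  9a + 3b + c = 51
  25a + 5b + c = 139
Solving the system yields a = 5, b = 4, c = -6.
So f(u) = 5u^2 + 4u - 6.
Then f(-2) = 6.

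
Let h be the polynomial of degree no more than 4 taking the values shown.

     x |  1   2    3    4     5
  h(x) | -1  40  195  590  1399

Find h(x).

Using the Lagrange interpolation formula with nodes 1, 2, 3, 4, 5:
  L_0(x) = (x - 2)(x - 3)(x - 4)(x - 5) / 24
  L_1(x) = (x - 1)(x - 3)(x - 4)(x - 5) / -6
  L_2(x) = (x - 1)(x - 2)(x - 4)(x - 5) / 4
  L_3(x) = (x - 1)(x - 2)(x - 3)(x - 5) / -6
  L_4(x) = (x - 1)(x - 2)(x - 3)(x - 4) / 24
Then h(x) = -1·L_0(x) + 40·L_1(x) + 195·L_2(x) + 590·L_3(x) + 1399·L_4(x).
Expanding and collecting terms gives h(x) = 2x^4 + x^3 + x^2 + x - 6.
Check: h(5) = 1399. ✓

h(x) = 2x^4 + x^3 + x^2 + x - 6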